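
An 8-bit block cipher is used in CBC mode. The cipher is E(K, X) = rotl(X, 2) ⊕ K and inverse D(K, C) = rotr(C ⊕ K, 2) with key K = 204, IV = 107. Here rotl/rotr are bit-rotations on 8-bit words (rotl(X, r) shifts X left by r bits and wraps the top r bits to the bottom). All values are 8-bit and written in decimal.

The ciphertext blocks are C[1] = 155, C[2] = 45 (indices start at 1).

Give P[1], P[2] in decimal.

P[1] = 190, P[2] = 227

CBC decryption: P_i = D(K, C_i) ⊕ C_{i−1}, with C_{0} = IV.
P[1]: D(K, 155) = 213; 213 ⊕ 107 = 190.
P[2]: D(K, 45) = 120; 120 ⊕ 155 = 227.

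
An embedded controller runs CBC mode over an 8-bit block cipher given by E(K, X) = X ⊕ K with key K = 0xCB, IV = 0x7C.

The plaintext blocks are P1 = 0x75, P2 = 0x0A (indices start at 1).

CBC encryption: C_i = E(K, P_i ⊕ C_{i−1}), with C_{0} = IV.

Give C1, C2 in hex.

C1 = 0xC2, C2 = 0x03

C1: P1 ⊕ 0x7C = 0x09; E(K, 0x09) = 0xC2.
C2: P2 ⊕ 0xC2 = 0xC8; E(K, 0xC8) = 0x03.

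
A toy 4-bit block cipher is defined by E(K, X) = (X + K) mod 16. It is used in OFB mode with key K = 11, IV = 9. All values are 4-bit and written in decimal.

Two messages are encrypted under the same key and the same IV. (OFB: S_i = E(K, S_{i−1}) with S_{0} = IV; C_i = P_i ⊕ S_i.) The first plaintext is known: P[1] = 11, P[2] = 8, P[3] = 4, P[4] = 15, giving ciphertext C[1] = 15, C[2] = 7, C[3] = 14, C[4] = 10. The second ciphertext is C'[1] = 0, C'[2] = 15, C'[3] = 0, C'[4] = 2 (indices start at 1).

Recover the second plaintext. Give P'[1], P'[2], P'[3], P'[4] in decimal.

P'[1] = 4, P'[2] = 0, P'[3] = 10, P'[4] = 7

In OFB with a reused IV, both messages share the same keystream S_i, so C_i ⊕ C'_i = P_i ⊕ P'_i and thus P'_i = P_i ⊕ C_i ⊕ C'_i.
P'[1]: 11 ⊕ 15 ⊕ 0 = 4.
P'[2]: 8 ⊕ 7 ⊕ 15 = 0.
P'[3]: 4 ⊕ 14 ⊕ 0 = 10.
P'[4]: 15 ⊕ 10 ⊕ 2 = 7.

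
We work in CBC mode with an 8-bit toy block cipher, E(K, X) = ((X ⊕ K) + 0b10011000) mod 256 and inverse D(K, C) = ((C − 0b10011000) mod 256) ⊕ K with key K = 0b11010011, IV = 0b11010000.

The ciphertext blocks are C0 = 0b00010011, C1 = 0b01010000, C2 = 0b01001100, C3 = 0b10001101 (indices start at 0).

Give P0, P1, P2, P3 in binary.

CBC decryption: P_i = D(K, C_i) ⊕ C_{i−1}, with C_{−1} = IV.
P0: D(K, 0b00010011) = 0b10101000; 0b10101000 ⊕ 0b11010000 = 0b01111000.
P1: D(K, 0b01010000) = 0b01101011; 0b01101011 ⊕ 0b00010011 = 0b01111000.
P2: D(K, 0b01001100) = 0b01100111; 0b01100111 ⊕ 0b01010000 = 0b00110111.
P3: D(K, 0b10001101) = 0b00100110; 0b00100110 ⊕ 0b01001100 = 0b01101010.

P0 = 0b01111000, P1 = 0b01111000, P2 = 0b00110111, P3 = 0b01101010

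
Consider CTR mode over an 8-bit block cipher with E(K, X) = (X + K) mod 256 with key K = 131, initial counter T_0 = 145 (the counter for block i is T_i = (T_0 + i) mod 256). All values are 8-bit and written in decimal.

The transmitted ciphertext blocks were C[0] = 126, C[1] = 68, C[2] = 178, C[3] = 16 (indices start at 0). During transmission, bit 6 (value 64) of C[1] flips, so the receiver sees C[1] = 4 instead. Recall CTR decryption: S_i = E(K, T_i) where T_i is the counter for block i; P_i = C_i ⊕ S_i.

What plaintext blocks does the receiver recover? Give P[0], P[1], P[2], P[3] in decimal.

Only C[1] changed, to 4. In CTR, a change in C_i flips the same bit in P_i only; the keystream is unaffected. Decrypting the received ciphertext:
P[0]: T = 145, S = E(K, T) = 20; 126 ⊕ 20 = 106.
P[1]: T = 146, S = E(K, T) = 21; 4 ⊕ 21 = 17.
P[2]: T = 147, S = E(K, T) = 22; 178 ⊕ 22 = 164.
P[3]: T = 148, S = E(K, T) = 23; 16 ⊕ 23 = 7.
Blocks that differ from the original plaintext: P[1].

P[0] = 106, P[1] = 17, P[2] = 164, P[3] = 7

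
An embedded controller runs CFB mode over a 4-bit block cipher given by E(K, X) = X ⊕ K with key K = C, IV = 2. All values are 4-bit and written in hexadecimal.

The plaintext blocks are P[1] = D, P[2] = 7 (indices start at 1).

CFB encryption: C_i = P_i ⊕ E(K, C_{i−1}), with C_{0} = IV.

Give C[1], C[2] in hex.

C[1] = 3, C[2] = 8

C[1]: E(K, 2) = E; D ⊕ E = 3.
C[2]: E(K, 3) = F; 7 ⊕ F = 8.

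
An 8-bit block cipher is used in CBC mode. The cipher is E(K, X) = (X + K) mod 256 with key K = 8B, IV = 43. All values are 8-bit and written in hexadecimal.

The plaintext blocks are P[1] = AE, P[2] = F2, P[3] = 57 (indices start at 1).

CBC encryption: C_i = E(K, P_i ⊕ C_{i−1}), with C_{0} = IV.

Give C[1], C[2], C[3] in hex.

C[1] = 78, C[2] = 15, C[3] = CD

C[1]: P[1] ⊕ 43 = ED; E(K, ED) = 78.
C[2]: P[2] ⊕ 78 = 8A; E(K, 8A) = 15.
C[3]: P[3] ⊕ 15 = 42; E(K, 42) = CD.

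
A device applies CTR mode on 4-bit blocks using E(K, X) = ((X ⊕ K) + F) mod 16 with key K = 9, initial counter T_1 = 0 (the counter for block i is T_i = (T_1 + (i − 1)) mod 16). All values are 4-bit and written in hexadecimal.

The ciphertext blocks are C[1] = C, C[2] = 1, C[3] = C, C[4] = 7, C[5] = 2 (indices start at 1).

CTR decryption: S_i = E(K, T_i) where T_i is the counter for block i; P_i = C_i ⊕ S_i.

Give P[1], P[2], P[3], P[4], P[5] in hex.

P[1] = 4, P[2] = 6, P[3] = 6, P[4] = E, P[5] = E

P[1]: T = 0, S = E(K, T) = 8; C ⊕ 8 = 4.
P[2]: T = 1, S = E(K, T) = 7; 1 ⊕ 7 = 6.
P[3]: T = 2, S = E(K, T) = A; C ⊕ A = 6.
P[4]: T = 3, S = E(K, T) = 9; 7 ⊕ 9 = E.
P[5]: T = 4, S = E(K, T) = C; 2 ⊕ C = E.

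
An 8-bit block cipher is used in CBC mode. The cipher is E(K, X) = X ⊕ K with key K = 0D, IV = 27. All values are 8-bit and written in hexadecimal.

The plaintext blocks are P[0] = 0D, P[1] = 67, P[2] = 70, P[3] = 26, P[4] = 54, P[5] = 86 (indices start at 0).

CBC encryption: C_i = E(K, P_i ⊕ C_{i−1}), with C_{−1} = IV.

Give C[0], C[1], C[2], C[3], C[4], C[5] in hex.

C[0] = 27, C[1] = 4D, C[2] = 30, C[3] = 1B, C[4] = 42, C[5] = C9

C[0]: P[0] ⊕ 27 = 2A; E(K, 2A) = 27.
C[1]: P[1] ⊕ 27 = 40; E(K, 40) = 4D.
C[2]: P[2] ⊕ 4D = 3D; E(K, 3D) = 30.
C[3]: P[3] ⊕ 30 = 16; E(K, 16) = 1B.
C[4]: P[4] ⊕ 1B = 4F; E(K, 4F) = 42.
C[5]: P[5] ⊕ 42 = C4; E(K, C4) = C9.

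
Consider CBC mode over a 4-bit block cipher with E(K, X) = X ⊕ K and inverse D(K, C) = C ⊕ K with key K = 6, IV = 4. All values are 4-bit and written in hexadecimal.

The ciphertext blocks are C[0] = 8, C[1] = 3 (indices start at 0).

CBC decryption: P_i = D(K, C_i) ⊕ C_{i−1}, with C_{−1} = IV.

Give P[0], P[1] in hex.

P[0] = A, P[1] = D

P[0]: D(K, 8) = E; E ⊕ 4 = A.
P[1]: D(K, 3) = 5; 5 ⊕ 8 = D.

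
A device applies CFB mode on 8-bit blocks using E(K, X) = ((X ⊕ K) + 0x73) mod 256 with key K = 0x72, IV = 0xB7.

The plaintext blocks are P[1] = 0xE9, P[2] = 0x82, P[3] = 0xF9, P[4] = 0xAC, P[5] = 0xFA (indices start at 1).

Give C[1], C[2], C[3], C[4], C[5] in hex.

C[1] = 0xD1, C[2] = 0x94, C[3] = 0xA0, C[4] = 0xE9, C[5] = 0xF4

CFB encryption: C_i = P_i ⊕ E(K, C_{i−1}), with C_{0} = IV.
C[1]: E(K, 0xB7) = 0x38; 0xE9 ⊕ 0x38 = 0xD1.
C[2]: E(K, 0xD1) = 0x16; 0x82 ⊕ 0x16 = 0x94.
C[3]: E(K, 0x94) = 0x59; 0xF9 ⊕ 0x59 = 0xA0.
C[4]: E(K, 0xA0) = 0x45; 0xAC ⊕ 0x45 = 0xE9.
C[5]: E(K, 0xE9) = 0x0E; 0xFA ⊕ 0x0E = 0xF4.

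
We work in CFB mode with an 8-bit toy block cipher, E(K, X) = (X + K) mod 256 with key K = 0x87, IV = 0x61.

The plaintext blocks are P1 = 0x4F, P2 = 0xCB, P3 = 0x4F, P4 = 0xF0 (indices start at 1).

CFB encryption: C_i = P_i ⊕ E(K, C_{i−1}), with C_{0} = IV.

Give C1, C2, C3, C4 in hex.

C1 = 0xA7, C2 = 0xE5, C3 = 0x23, C4 = 0x5A

C1: E(K, 0x61) = 0xE8; 0x4F ⊕ 0xE8 = 0xA7.
C2: E(K, 0xA7) = 0x2E; 0xCB ⊕ 0x2E = 0xE5.
C3: E(K, 0xE5) = 0x6C; 0x4F ⊕ 0x6C = 0x23.
C4: E(K, 0x23) = 0xAA; 0xF0 ⊕ 0xAA = 0x5A.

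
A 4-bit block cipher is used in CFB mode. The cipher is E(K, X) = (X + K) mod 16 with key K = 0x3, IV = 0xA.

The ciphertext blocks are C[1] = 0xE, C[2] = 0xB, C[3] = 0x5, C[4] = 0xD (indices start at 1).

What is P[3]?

P[3] = 0xB

CFB decryption: P_i = C_i ⊕ E(K, C_{i−1}), with C_{0} = IV.
P[3]: E(K, 0xB) = 0xE; 0x5 ⊕ 0xE = 0xB.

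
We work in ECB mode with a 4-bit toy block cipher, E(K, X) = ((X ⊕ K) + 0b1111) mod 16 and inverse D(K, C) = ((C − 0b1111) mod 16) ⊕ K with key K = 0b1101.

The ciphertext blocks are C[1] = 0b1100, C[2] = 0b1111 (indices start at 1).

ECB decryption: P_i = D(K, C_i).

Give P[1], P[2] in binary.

P[1] = 0b0000, P[2] = 0b1101

P[1]: D(K, 0b1100) = 0b0000.
P[2]: D(K, 0b1111) = 0b1101.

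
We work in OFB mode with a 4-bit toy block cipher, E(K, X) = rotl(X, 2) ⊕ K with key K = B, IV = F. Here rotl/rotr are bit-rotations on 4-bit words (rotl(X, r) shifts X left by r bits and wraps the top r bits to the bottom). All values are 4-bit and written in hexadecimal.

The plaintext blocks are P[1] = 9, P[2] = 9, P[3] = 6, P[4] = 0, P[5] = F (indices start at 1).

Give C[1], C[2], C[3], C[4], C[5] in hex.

OFB encryption: S_i = E(K, S_{i−1}) with S_{0} = IV; C_i = P_i ⊕ S_i.
C[1]: S = E(K, F) = 4; 9 ⊕ 4 = D.
C[2]: S = E(K, 4) = A; 9 ⊕ A = 3.
C[3]: S = E(K, A) = 1; 6 ⊕ 1 = 7.
C[4]: S = E(K, 1) = F; 0 ⊕ F = F.
C[5]: S = E(K, F) = 4; F ⊕ 4 = B.

C[1] = D, C[2] = 3, C[3] = 7, C[4] = F, C[5] = B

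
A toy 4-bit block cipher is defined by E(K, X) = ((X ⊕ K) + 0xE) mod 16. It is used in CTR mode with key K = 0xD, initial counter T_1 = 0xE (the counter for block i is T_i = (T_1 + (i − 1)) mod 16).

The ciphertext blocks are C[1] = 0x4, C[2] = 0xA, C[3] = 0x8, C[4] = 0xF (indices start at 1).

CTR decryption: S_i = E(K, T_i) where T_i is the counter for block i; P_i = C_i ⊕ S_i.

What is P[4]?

P[4] = 0x5

P[4]: T = 0x1, S = E(K, T) = 0xA; 0xF ⊕ 0xA = 0x5.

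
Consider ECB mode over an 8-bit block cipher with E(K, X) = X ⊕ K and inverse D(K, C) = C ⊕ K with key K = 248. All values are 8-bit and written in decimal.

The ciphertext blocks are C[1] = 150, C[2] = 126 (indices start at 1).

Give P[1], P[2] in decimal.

ECB decryption: P_i = D(K, C_i).
P[1]: D(K, 150) = 110.
P[2]: D(K, 126) = 134.

P[1] = 110, P[2] = 134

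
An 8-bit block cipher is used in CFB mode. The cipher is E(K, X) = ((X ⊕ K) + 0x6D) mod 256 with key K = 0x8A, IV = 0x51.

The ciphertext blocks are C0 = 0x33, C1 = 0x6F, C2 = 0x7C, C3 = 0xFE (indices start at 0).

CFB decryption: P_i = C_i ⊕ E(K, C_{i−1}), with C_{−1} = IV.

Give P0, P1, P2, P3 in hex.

P0 = 0x7B, P1 = 0x49, P2 = 0x2E, P3 = 0x9D

P0: E(K, 0x51) = 0x48; 0x33 ⊕ 0x48 = 0x7B.
P1: E(K, 0x33) = 0x26; 0x6F ⊕ 0x26 = 0x49.
P2: E(K, 0x6F) = 0x52; 0x7C ⊕ 0x52 = 0x2E.
P3: E(K, 0x7C) = 0x63; 0xFE ⊕ 0x63 = 0x9D.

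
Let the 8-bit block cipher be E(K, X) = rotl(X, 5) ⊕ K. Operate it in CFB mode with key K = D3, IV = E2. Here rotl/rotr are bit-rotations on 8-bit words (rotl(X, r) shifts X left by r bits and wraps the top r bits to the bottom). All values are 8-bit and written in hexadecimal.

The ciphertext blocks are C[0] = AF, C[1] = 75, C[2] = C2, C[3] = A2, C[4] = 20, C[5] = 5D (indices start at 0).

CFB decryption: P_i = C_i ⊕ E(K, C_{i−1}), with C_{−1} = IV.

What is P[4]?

P[4] = A7

P[4]: E(K, A2) = 87; 20 ⊕ 87 = A7.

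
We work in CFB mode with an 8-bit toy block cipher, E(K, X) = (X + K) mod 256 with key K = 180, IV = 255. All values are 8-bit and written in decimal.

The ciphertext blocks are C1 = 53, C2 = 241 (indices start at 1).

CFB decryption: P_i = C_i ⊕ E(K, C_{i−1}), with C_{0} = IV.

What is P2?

P2 = 24

P2: E(K, 53) = 233; 241 ⊕ 233 = 24.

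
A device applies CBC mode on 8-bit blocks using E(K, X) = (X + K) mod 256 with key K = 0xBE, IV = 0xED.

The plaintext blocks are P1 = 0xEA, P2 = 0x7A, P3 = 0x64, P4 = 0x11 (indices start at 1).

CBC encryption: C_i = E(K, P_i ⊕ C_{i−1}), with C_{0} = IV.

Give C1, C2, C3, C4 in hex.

C1 = 0xC5, C2 = 0x7D, C3 = 0xD7, C4 = 0x84

C1: P1 ⊕ 0xED = 0x07; E(K, 0x07) = 0xC5.
C2: P2 ⊕ 0xC5 = 0xBF; E(K, 0xBF) = 0x7D.
C3: P3 ⊕ 0x7D = 0x19; E(K, 0x19) = 0xD7.
C4: P4 ⊕ 0xD7 = 0xC6; E(K, 0xC6) = 0x84.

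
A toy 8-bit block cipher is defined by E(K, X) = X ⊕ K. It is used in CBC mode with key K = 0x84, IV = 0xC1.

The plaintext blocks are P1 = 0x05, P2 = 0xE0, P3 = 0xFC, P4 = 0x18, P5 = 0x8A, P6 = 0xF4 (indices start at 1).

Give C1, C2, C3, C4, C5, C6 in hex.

CBC encryption: C_i = E(K, P_i ⊕ C_{i−1}), with C_{0} = IV.
C1: P1 ⊕ 0xC1 = 0xC4; E(K, 0xC4) = 0x40.
C2: P2 ⊕ 0x40 = 0xA0; E(K, 0xA0) = 0x24.
C3: P3 ⊕ 0x24 = 0xD8; E(K, 0xD8) = 0x5C.
C4: P4 ⊕ 0x5C = 0x44; E(K, 0x44) = 0xC0.
C5: P5 ⊕ 0xC0 = 0x4A; E(K, 0x4A) = 0xCE.
C6: P6 ⊕ 0xCE = 0x3A; E(K, 0x3A) = 0xBE.

C1 = 0x40, C2 = 0x24, C3 = 0x5C, C4 = 0xC0, C5 = 0xCE, C6 = 0xBE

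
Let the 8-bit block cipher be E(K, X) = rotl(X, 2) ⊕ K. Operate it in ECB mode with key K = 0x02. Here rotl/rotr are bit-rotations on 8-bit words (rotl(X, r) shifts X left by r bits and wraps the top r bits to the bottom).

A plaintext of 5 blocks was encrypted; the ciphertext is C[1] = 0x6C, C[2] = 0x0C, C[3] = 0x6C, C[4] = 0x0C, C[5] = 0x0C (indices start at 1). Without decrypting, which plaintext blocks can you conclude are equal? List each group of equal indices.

P[1] = P[3]; P[2] = P[4] = P[5]

ECB encrypts each block independently with the same key, so equal ciphertext blocks imply equal plaintext blocks.
C[1] = C[3] = 0x6C, so P[1] = P[3].
C[2] = C[4] = C[5] = 0x0C, so P[2] = P[4] = P[5].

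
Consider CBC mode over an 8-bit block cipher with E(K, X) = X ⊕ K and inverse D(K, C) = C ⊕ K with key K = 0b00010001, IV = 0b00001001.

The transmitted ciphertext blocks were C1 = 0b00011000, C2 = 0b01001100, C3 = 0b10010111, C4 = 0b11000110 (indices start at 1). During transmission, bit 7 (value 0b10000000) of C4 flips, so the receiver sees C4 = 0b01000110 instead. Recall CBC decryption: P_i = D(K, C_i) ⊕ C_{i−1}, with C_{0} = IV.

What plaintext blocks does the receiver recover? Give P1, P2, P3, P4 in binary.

Only C4 changed, to 0b01000110. In CBC, a change in C_i garbles P_i and flips the same bit in P_{i+1}. Decrypting the received ciphertext:
P1: D(K, 0b00011000) = 0b00001001; 0b00001001 ⊕ 0b00001001 = 0b00000000.
P2: D(K, 0b01001100) = 0b01011101; 0b01011101 ⊕ 0b00011000 = 0b01000101.
P3: D(K, 0b10010111) = 0b10000110; 0b10000110 ⊕ 0b01001100 = 0b11001010.
P4: D(K, 0b01000110) = 0b01010111; 0b01010111 ⊕ 0b10010111 = 0b11000000.
Blocks that differ from the original plaintext: P4.

P1 = 0b00000000, P2 = 0b01000101, P3 = 0b11001010, P4 = 0b11000000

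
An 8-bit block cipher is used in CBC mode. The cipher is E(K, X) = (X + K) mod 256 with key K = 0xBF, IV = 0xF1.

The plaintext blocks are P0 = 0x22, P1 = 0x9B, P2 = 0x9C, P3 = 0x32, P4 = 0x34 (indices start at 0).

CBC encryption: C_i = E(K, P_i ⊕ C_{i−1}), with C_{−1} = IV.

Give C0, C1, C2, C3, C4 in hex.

C0 = 0x92, C1 = 0xC8, C2 = 0x13, C3 = 0xE0, C4 = 0x93

C0: P0 ⊕ 0xF1 = 0xD3; E(K, 0xD3) = 0x92.
C1: P1 ⊕ 0x92 = 0x09; E(K, 0x09) = 0xC8.
C2: P2 ⊕ 0xC8 = 0x54; E(K, 0x54) = 0x13.
C3: P3 ⊕ 0x13 = 0x21; E(K, 0x21) = 0xE0.
C4: P4 ⊕ 0xE0 = 0xD4; E(K, 0xD4) = 0x93.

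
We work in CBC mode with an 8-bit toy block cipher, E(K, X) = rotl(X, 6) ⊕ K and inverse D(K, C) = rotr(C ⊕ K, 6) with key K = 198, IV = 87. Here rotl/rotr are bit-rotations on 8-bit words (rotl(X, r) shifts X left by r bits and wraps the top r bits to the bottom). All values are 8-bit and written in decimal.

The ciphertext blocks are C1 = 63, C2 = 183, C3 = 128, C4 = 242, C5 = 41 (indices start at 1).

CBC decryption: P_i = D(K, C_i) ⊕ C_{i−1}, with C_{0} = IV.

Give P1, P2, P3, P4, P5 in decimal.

P1: D(K, 63) = 231; 231 ⊕ 87 = 176.
P2: D(K, 183) = 197; 197 ⊕ 63 = 250.
P3: D(K, 128) = 25; 25 ⊕ 183 = 174.
P4: D(K, 242) = 208; 208 ⊕ 128 = 80.
P5: D(K, 41) = 191; 191 ⊕ 242 = 77.

P1 = 176, P2 = 250, P3 = 174, P4 = 80, P5 = 77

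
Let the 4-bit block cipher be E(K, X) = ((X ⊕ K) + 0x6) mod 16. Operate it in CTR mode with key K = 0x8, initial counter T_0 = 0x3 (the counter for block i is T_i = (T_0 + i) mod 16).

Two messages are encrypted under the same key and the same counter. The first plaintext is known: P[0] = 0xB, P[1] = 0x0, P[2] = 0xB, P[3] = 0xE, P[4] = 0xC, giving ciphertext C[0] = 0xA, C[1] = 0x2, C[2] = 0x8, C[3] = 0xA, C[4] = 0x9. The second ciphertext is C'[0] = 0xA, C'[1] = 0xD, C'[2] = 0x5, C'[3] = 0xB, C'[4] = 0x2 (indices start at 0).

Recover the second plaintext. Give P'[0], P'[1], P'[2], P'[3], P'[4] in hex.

P'[0] = 0xB, P'[1] = 0xF, P'[2] = 0x6, P'[3] = 0xF, P'[4] = 0x7

In CTR with a reused counter, both messages share the same keystream S_i, so C_i ⊕ C'_i = P_i ⊕ P'_i and thus P'_i = P_i ⊕ C_i ⊕ C'_i.
P'[0]: 0xB ⊕ 0xA ⊕ 0xA = 0xB.
P'[1]: 0x0 ⊕ 0x2 ⊕ 0xD = 0xF.
P'[2]: 0xB ⊕ 0x8 ⊕ 0x5 = 0x6.
P'[3]: 0xE ⊕ 0xA ⊕ 0xB = 0xF.
P'[4]: 0xC ⊕ 0x9 ⊕ 0x2 = 0x7.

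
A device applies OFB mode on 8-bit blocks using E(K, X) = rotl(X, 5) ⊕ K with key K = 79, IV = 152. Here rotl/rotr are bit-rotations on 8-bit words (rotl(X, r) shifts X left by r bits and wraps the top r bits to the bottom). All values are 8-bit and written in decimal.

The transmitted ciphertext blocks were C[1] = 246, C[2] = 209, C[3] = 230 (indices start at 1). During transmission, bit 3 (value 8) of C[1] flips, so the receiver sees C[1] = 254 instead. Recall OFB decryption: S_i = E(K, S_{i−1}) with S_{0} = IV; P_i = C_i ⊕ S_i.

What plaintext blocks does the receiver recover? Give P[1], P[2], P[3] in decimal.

Only C[1] changed, to 254. In OFB, a change in C_i flips the same bit in P_i only; the keystream is unaffected. Decrypting the received ciphertext:
P[1]: S = E(K, 152) = 92; 254 ⊕ 92 = 162.
P[2]: S = E(K, 92) = 196; 209 ⊕ 196 = 21.
P[3]: S = E(K, 196) = 215; 230 ⊕ 215 = 49.
Blocks that differ from the original plaintext: P[1].

P[1] = 162, P[2] = 21, P[3] = 49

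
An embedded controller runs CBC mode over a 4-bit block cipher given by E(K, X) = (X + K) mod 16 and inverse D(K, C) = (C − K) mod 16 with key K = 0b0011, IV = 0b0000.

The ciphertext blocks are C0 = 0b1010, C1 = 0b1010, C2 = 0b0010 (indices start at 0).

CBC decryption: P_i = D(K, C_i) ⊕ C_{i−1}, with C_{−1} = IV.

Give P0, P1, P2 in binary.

P0 = 0b0111, P1 = 0b1101, P2 = 0b0101

P0: D(K, 0b1010) = 0b0111; 0b0111 ⊕ 0b0000 = 0b0111.
P1: D(K, 0b1010) = 0b0111; 0b0111 ⊕ 0b1010 = 0b1101.
P2: D(K, 0b0010) = 0b1111; 0b1111 ⊕ 0b1010 = 0b0101.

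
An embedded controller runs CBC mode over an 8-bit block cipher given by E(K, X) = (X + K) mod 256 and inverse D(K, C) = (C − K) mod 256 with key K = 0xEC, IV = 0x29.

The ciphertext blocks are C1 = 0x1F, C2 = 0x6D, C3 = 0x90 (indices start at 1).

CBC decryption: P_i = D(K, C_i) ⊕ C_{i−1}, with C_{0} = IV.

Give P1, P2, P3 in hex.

P1: D(K, 0x1F) = 0x33; 0x33 ⊕ 0x29 = 0x1A.
P2: D(K, 0x6D) = 0x81; 0x81 ⊕ 0x1F = 0x9E.
P3: D(K, 0x90) = 0xA4; 0xA4 ⊕ 0x6D = 0xC9.

P1 = 0x1A, P2 = 0x9E, P3 = 0xC9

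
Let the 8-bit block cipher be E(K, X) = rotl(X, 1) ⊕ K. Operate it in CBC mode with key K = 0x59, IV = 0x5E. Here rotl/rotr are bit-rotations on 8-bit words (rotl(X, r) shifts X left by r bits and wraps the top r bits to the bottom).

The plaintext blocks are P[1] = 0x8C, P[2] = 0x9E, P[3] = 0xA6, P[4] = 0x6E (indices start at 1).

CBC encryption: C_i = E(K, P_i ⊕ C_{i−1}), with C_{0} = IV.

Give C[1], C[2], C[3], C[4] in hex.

C[1]: P[1] ⊕ 0x5E = 0xD2; E(K, 0xD2) = 0xFC.
C[2]: P[2] ⊕ 0xFC = 0x62; E(K, 0x62) = 0x9D.
C[3]: P[3] ⊕ 0x9D = 0x3B; E(K, 0x3B) = 0x2F.
C[4]: P[4] ⊕ 0x2F = 0x41; E(K, 0x41) = 0xDB.

C[1] = 0xFC, C[2] = 0x9D, C[3] = 0x2F, C[4] = 0xDB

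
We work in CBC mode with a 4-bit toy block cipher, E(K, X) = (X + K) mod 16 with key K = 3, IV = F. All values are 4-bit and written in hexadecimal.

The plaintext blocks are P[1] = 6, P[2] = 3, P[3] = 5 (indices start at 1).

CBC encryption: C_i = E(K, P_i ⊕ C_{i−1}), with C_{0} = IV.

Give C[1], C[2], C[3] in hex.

C[1] = C, C[2] = 2, C[3] = A

C[1]: P[1] ⊕ F = 9; E(K, 9) = C.
C[2]: P[2] ⊕ C = F; E(K, F) = 2.
C[3]: P[3] ⊕ 2 = 7; E(K, 7) = A.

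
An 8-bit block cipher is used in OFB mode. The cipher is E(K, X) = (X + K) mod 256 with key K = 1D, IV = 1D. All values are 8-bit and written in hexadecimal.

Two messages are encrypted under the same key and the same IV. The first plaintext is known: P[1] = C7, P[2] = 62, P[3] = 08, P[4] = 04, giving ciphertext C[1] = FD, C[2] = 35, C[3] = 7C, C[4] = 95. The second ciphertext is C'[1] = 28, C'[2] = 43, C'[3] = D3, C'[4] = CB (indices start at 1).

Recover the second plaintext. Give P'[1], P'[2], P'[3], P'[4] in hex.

P'[1] = 12, P'[2] = 14, P'[3] = A7, P'[4] = 5A

In OFB with a reused IV, both messages share the same keystream S_i, so C_i ⊕ C'_i = P_i ⊕ P'_i and thus P'_i = P_i ⊕ C_i ⊕ C'_i.
P'[1]: C7 ⊕ FD ⊕ 28 = 12.
P'[2]: 62 ⊕ 35 ⊕ 43 = 14.
P'[3]: 08 ⊕ 7C ⊕ D3 = A7.
P'[4]: 04 ⊕ 95 ⊕ CB = 5A.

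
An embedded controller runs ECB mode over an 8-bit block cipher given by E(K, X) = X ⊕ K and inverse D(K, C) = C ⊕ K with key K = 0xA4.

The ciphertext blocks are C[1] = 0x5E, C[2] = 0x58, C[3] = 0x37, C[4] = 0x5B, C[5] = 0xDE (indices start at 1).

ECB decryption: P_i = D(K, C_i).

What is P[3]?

P[3]: D(K, 0x37) = 0x93.

P[3] = 0x93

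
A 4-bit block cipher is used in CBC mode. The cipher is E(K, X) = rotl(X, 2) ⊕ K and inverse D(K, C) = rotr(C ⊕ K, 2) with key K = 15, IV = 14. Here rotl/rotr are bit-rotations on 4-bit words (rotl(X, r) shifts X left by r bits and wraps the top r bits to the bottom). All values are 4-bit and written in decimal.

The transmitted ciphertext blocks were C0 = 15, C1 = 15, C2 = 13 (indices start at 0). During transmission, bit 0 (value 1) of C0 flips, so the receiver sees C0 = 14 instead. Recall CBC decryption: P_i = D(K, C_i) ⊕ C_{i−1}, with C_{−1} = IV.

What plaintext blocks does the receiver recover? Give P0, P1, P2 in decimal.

Only C0 changed, to 14. In CBC, a change in C_i garbles P_i and flips the same bit in P_{i+1}. Decrypting the received ciphertext:
P0: D(K, 14) = 4; 4 ⊕ 14 = 10.
P1: D(K, 15) = 0; 0 ⊕ 14 = 14.
P2: D(K, 13) = 8; 8 ⊕ 15 = 7.
Blocks that differ from the original plaintext: P0, P1.

P0 = 10, P1 = 14, P2 = 7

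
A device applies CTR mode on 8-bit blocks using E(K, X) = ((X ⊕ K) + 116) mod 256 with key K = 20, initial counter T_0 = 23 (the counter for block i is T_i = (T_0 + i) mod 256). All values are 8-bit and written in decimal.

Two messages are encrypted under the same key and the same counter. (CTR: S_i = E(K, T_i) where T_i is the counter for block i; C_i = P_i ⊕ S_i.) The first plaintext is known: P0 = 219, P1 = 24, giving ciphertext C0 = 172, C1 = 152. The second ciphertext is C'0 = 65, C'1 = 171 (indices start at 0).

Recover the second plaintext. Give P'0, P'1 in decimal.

P'0 = 54, P'1 = 43

In CTR with a reused counter, both messages share the same keystream S_i, so C_i ⊕ C'_i = P_i ⊕ P'_i and thus P'_i = P_i ⊕ C_i ⊕ C'_i.
P'0: 219 ⊕ 172 ⊕ 65 = 54.
P'1: 24 ⊕ 152 ⊕ 171 = 43.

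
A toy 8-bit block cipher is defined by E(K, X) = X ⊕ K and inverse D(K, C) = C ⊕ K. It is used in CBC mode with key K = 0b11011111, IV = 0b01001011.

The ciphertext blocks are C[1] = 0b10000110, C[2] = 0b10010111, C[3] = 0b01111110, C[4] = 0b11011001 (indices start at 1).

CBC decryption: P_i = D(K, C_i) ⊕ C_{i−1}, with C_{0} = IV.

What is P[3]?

P[3] = 0b00110110

P[3]: D(K, 0b01111110) = 0b10100001; 0b10100001 ⊕ 0b10010111 = 0b00110110.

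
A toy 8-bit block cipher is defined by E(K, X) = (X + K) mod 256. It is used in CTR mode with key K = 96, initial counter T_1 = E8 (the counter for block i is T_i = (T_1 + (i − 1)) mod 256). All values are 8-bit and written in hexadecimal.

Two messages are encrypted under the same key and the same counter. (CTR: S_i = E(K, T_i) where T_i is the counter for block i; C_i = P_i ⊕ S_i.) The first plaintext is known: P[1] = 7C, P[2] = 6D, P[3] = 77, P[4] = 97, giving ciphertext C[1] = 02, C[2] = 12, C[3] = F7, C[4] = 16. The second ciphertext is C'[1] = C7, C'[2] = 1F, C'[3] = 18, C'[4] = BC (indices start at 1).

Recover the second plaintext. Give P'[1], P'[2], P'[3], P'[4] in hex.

P'[1] = B9, P'[2] = 60, P'[3] = 98, P'[4] = 3D

In CTR with a reused counter, both messages share the same keystream S_i, so C_i ⊕ C'_i = P_i ⊕ P'_i and thus P'_i = P_i ⊕ C_i ⊕ C'_i.
P'[1]: 7C ⊕ 02 ⊕ C7 = B9.
P'[2]: 6D ⊕ 12 ⊕ 1F = 60.
P'[3]: 77 ⊕ F7 ⊕ 18 = 98.
P'[4]: 97 ⊕ 16 ⊕ BC = 3D.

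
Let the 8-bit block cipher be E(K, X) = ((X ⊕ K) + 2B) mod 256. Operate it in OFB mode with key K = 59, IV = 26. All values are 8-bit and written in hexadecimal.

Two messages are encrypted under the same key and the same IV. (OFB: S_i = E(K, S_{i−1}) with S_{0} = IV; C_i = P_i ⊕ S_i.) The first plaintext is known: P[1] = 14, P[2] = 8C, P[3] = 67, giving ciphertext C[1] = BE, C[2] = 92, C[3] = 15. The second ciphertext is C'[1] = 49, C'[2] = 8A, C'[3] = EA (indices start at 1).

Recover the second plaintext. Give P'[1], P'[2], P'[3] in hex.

In OFB with a reused IV, both messages share the same keystream S_i, so C_i ⊕ C'_i = P_i ⊕ P'_i and thus P'_i = P_i ⊕ C_i ⊕ C'_i.
P'[1]: 14 ⊕ BE ⊕ 49 = E3.
P'[2]: 8C ⊕ 92 ⊕ 8A = 94.
P'[3]: 67 ⊕ 15 ⊕ EA = 98.

P'[1] = E3, P'[2] = 94, P'[3] = 98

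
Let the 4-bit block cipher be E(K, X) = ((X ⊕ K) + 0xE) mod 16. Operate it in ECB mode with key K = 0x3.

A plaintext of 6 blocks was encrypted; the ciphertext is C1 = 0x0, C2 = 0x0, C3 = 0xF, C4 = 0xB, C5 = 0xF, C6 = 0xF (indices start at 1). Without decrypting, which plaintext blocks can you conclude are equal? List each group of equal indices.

P1 = P2; P3 = P5 = P6

ECB encrypts each block independently with the same key, so equal ciphertext blocks imply equal plaintext blocks.
C1 = C2 = 0x0, so P1 = P2.
C3 = C5 = C6 = 0xF, so P3 = P5 = P6.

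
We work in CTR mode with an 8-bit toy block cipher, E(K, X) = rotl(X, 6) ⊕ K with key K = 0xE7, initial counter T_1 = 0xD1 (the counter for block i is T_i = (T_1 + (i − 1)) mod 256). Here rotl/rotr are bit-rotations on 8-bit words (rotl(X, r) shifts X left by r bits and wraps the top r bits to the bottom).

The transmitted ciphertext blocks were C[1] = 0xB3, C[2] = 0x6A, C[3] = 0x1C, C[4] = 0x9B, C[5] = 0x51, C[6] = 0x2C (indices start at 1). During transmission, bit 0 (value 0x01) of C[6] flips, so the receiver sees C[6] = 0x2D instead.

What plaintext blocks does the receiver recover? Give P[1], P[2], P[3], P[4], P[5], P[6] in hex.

P[1] = 0x20, P[2] = 0x39, P[3] = 0x0F, P[4] = 0x49, P[5] = 0xC3, P[6] = 0x7F

CTR decryption: S_i = E(K, T_i) where T_i is the counter for block i; P_i = C_i ⊕ S_i.
Only C[6] changed, to 0x2D. In CTR, a change in C_i flips the same bit in P_i only; the keystream is unaffected. Decrypting the received ciphertext:
P[1]: T = 0xD1, S = E(K, T) = 0x93; 0xB3 ⊕ 0x93 = 0x20.
P[2]: T = 0xD2, S = E(K, T) = 0x53; 0x6A ⊕ 0x53 = 0x39.
P[3]: T = 0xD3, S = E(K, T) = 0x13; 0x1C ⊕ 0x13 = 0x0F.
P[4]: T = 0xD4, S = E(K, T) = 0xD2; 0x9B ⊕ 0xD2 = 0x49.
P[5]: T = 0xD5, S = E(K, T) = 0x92; 0x51 ⊕ 0x92 = 0xC3.
P[6]: T = 0xD6, S = E(K, T) = 0x52; 0x2D ⊕ 0x52 = 0x7F.
Blocks that differ from the original plaintext: P[6].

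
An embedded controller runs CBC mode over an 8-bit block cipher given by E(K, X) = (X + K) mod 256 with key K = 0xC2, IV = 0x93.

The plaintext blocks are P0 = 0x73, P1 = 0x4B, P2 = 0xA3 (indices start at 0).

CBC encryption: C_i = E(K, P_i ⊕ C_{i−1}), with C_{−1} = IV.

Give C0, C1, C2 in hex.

C0 = 0xA2, C1 = 0xAB, C2 = 0xCA

C0: P0 ⊕ 0x93 = 0xE0; E(K, 0xE0) = 0xA2.
C1: P1 ⊕ 0xA2 = 0xE9; E(K, 0xE9) = 0xAB.
C2: P2 ⊕ 0xAB = 0x08; E(K, 0x08) = 0xCA.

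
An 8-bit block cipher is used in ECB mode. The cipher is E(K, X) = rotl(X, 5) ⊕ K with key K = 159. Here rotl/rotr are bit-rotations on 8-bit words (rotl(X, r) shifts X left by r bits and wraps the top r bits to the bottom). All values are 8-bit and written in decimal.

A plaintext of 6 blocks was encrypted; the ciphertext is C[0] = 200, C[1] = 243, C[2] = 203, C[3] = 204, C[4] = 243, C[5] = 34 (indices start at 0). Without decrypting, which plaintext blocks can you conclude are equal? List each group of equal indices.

P[1] = P[4]

ECB encrypts each block independently with the same key, so equal ciphertext blocks imply equal plaintext blocks.
C[1] = C[4] = 243, so P[1] = P[4].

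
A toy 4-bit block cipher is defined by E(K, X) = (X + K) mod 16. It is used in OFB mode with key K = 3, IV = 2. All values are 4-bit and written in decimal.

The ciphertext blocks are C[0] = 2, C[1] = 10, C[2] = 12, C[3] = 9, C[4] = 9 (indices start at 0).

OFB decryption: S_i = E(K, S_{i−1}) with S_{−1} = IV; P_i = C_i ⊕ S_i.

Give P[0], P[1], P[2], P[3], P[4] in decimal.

P[0]: S = E(K, 2) = 5; 2 ⊕ 5 = 7.
P[1]: S = E(K, 5) = 8; 10 ⊕ 8 = 2.
P[2]: S = E(K, 8) = 11; 12 ⊕ 11 = 7.
P[3]: S = E(K, 11) = 14; 9 ⊕ 14 = 7.
P[4]: S = E(K, 14) = 1; 9 ⊕ 1 = 8.

P[0] = 7, P[1] = 2, P[2] = 7, P[3] = 7, P[4] = 8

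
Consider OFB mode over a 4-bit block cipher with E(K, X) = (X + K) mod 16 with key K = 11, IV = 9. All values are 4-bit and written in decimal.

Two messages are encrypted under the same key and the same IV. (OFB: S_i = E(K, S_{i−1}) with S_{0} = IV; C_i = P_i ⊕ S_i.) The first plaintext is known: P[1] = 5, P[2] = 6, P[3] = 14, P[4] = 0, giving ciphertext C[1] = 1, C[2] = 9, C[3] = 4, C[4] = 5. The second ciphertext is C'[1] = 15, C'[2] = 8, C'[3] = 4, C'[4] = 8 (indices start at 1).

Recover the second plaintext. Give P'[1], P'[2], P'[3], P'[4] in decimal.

In OFB with a reused IV, both messages share the same keystream S_i, so C_i ⊕ C'_i = P_i ⊕ P'_i and thus P'_i = P_i ⊕ C_i ⊕ C'_i.
P'[1]: 5 ⊕ 1 ⊕ 15 = 11.
P'[2]: 6 ⊕ 9 ⊕ 8 = 7.
P'[3]: 14 ⊕ 4 ⊕ 4 = 14.
P'[4]: 0 ⊕ 5 ⊕ 8 = 13.

P'[1] = 11, P'[2] = 7, P'[3] = 14, P'[4] = 13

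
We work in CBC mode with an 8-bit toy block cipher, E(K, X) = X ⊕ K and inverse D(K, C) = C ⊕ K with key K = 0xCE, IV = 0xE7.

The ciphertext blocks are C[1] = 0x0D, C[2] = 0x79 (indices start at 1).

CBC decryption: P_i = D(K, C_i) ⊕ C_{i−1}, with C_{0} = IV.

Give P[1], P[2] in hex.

P[1] = 0x24, P[2] = 0xBA

P[1]: D(K, 0x0D) = 0xC3; 0xC3 ⊕ 0xE7 = 0x24.
P[2]: D(K, 0x79) = 0xB7; 0xB7 ⊕ 0x0D = 0xBA.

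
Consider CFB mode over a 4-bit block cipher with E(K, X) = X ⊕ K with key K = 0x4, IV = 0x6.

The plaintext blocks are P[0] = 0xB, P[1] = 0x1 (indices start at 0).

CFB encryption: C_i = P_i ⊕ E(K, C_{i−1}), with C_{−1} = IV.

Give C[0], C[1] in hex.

C[0]: E(K, 0x6) = 0x2; 0xB ⊕ 0x2 = 0x9.
C[1]: E(K, 0x9) = 0xD; 0x1 ⊕ 0xD = 0xC.

C[0] = 0x9, C[1] = 0xC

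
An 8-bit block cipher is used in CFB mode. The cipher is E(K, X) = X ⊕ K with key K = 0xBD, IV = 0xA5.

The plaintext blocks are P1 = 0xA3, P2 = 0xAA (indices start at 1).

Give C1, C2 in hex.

CFB encryption: C_i = P_i ⊕ E(K, C_{i−1}), with C_{0} = IV.
C1: E(K, 0xA5) = 0x18; 0xA3 ⊕ 0x18 = 0xBB.
C2: E(K, 0xBB) = 0x06; 0xAA ⊕ 0x06 = 0xAC.

C1 = 0xBB, C2 = 0xAC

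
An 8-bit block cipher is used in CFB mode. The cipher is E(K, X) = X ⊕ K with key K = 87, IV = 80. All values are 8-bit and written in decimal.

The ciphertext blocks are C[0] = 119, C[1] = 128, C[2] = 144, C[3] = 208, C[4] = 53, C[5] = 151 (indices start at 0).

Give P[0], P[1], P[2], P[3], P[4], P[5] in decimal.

P[0] = 112, P[1] = 160, P[2] = 71, P[3] = 23, P[4] = 178, P[5] = 245

CFB decryption: P_i = C_i ⊕ E(K, C_{i−1}), with C_{−1} = IV.
P[0]: E(K, 80) = 7; 119 ⊕ 7 = 112.
P[1]: E(K, 119) = 32; 128 ⊕ 32 = 160.
P[2]: E(K, 128) = 215; 144 ⊕ 215 = 71.
P[3]: E(K, 144) = 199; 208 ⊕ 199 = 23.
P[4]: E(K, 208) = 135; 53 ⊕ 135 = 178.
P[5]: E(K, 53) = 98; 151 ⊕ 98 = 245.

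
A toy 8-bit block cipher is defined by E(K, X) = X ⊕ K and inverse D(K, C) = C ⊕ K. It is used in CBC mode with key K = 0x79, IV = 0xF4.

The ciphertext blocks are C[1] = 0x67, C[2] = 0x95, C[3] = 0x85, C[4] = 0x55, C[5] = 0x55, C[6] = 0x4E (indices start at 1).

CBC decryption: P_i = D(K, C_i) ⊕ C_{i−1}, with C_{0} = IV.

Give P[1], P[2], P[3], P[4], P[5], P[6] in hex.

P[1]: D(K, 0x67) = 0x1E; 0x1E ⊕ 0xF4 = 0xEA.
P[2]: D(K, 0x95) = 0xEC; 0xEC ⊕ 0x67 = 0x8B.
P[3]: D(K, 0x85) = 0xFC; 0xFC ⊕ 0x95 = 0x69.
P[4]: D(K, 0x55) = 0x2C; 0x2C ⊕ 0x85 = 0xA9.
P[5]: D(K, 0x55) = 0x2C; 0x2C ⊕ 0x55 = 0x79.
P[6]: D(K, 0x4E) = 0x37; 0x37 ⊕ 0x55 = 0x62.

P[1] = 0xEA, P[2] = 0x8B, P[3] = 0x69, P[4] = 0xA9, P[5] = 0x79, P[6] = 0x62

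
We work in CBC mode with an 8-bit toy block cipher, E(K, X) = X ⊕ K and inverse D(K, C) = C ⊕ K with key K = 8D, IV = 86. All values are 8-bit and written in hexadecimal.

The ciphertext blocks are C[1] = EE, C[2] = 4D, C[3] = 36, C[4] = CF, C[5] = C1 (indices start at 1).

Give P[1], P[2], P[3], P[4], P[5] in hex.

P[1] = E5, P[2] = 2E, P[3] = F6, P[4] = 74, P[5] = 83

CBC decryption: P_i = D(K, C_i) ⊕ C_{i−1}, with C_{0} = IV.
P[1]: D(K, EE) = 63; 63 ⊕ 86 = E5.
P[2]: D(K, 4D) = C0; C0 ⊕ EE = 2E.
P[3]: D(K, 36) = BB; BB ⊕ 4D = F6.
P[4]: D(K, CF) = 42; 42 ⊕ 36 = 74.
P[5]: D(K, C1) = 4C; 4C ⊕ CF = 83.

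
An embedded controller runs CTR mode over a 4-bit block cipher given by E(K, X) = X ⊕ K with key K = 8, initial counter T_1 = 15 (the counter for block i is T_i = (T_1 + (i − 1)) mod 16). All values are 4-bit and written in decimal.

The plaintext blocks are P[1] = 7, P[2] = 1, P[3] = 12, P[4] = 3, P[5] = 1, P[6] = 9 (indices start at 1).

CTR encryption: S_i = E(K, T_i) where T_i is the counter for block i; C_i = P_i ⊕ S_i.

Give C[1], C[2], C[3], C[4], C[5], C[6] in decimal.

C[1]: T = 15, S = E(K, T) = 7; 7 ⊕ 7 = 0.
C[2]: T = 0, S = E(K, T) = 8; 1 ⊕ 8 = 9.
C[3]: T = 1, S = E(K, T) = 9; 12 ⊕ 9 = 5.
C[4]: T = 2, S = E(K, T) = 10; 3 ⊕ 10 = 9.
C[5]: T = 3, S = E(K, T) = 11; 1 ⊕ 11 = 10.
C[6]: T = 4, S = E(K, T) = 12; 9 ⊕ 12 = 5.

C[1] = 0, C[2] = 9, C[3] = 5, C[4] = 9, C[5] = 10, C[6] = 5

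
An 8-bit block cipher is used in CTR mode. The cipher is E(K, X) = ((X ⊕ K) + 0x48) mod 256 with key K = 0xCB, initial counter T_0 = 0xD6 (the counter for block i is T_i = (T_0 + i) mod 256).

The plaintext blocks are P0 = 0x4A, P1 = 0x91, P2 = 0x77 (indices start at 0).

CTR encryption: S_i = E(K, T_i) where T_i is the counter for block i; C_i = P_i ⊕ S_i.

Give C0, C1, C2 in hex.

C0 = 0x2F, C1 = 0xF5, C2 = 0x2C

C0: T = 0xD6, S = E(K, T) = 0x65; 0x4A ⊕ 0x65 = 0x2F.
C1: T = 0xD7, S = E(K, T) = 0x64; 0x91 ⊕ 0x64 = 0xF5.
C2: T = 0xD8, S = E(K, T) = 0x5B; 0x77 ⊕ 0x5B = 0x2C.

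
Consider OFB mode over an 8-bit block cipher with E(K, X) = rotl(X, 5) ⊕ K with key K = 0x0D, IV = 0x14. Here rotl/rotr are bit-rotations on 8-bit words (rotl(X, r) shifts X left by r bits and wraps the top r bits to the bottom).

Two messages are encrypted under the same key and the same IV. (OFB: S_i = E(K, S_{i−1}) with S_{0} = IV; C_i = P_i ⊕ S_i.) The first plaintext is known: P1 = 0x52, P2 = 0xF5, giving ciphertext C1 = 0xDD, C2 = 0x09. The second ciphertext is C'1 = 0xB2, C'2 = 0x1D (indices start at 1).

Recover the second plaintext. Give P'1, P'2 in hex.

In OFB with a reused IV, both messages share the same keystream S_i, so C_i ⊕ C'_i = P_i ⊕ P'_i and thus P'_i = P_i ⊕ C_i ⊕ C'_i.
P'1: 0x52 ⊕ 0xDD ⊕ 0xB2 = 0x3D.
P'2: 0xF5 ⊕ 0x09 ⊕ 0x1D = 0xE1.

P'1 = 0x3D, P'2 = 0xE1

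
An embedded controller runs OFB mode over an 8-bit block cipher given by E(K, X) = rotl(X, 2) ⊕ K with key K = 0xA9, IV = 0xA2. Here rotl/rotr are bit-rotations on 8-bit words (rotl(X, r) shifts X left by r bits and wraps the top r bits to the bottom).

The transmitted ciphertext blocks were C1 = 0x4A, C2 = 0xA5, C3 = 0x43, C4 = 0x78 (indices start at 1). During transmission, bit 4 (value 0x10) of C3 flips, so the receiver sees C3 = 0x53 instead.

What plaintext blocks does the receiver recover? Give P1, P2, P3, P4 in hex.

OFB decryption: S_i = E(K, S_{i−1}) with S_{0} = IV; P_i = C_i ⊕ S_i.
Only C3 changed, to 0x53. In OFB, a change in C_i flips the same bit in P_i only; the keystream is unaffected. Decrypting the received ciphertext:
P1: S = E(K, 0xA2) = 0x23; 0x4A ⊕ 0x23 = 0x69.
P2: S = E(K, 0x23) = 0x25; 0xA5 ⊕ 0x25 = 0x80.
P3: S = E(K, 0x25) = 0x3D; 0x53 ⊕ 0x3D = 0x6E.
P4: S = E(K, 0x3D) = 0x5D; 0x78 ⊕ 0x5D = 0x25.
Blocks that differ from the original plaintext: P3.

P1 = 0x69, P2 = 0x80, P3 = 0x6E, P4 = 0x25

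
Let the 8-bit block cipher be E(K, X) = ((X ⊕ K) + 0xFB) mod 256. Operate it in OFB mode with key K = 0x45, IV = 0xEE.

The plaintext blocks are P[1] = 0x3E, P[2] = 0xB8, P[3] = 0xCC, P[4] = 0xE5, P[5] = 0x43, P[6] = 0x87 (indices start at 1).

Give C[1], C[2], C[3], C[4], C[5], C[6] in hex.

C[1] = 0x98, C[2] = 0x66, C[3] = 0x5A, C[4] = 0x2B, C[5] = 0xC5, C[6] = 0x39

OFB encryption: S_i = E(K, S_{i−1}) with S_{0} = IV; C_i = P_i ⊕ S_i.
C[1]: S = E(K, 0xEE) = 0xA6; 0x3E ⊕ 0xA6 = 0x98.
C[2]: S = E(K, 0xA6) = 0xDE; 0xB8 ⊕ 0xDE = 0x66.
C[3]: S = E(K, 0xDE) = 0x96; 0xCC ⊕ 0x96 = 0x5A.
C[4]: S = E(K, 0x96) = 0xCE; 0xE5 ⊕ 0xCE = 0x2B.
C[5]: S = E(K, 0xCE) = 0x86; 0x43 ⊕ 0x86 = 0xC5.
C[6]: S = E(K, 0x86) = 0xBE; 0x87 ⊕ 0xBE = 0x39.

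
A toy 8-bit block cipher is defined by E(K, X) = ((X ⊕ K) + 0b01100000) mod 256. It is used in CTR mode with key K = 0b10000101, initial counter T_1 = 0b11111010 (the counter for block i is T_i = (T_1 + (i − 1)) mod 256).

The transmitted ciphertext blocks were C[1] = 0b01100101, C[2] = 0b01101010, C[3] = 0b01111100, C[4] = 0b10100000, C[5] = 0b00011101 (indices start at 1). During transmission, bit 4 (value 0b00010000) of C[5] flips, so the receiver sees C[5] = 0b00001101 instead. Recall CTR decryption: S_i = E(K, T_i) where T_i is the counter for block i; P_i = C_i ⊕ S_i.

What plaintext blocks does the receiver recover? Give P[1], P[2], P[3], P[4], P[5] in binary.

P[1] = 0b10111010, P[2] = 0b10110100, P[3] = 0b10100101, P[4] = 0b01111000, P[5] = 0b11010110

Only C[5] changed, to 0b00001101. In CTR, a change in C_i flips the same bit in P_i only; the keystream is unaffected. Decrypting the received ciphertext:
P[1]: T = 0b11111010, S = E(K, T) = 0b11011111; 0b01100101 ⊕ 0b11011111 = 0b10111010.
P[2]: T = 0b11111011, S = E(K, T) = 0b11011110; 0b01101010 ⊕ 0b11011110 = 0b10110100.
P[3]: T = 0b11111100, S = E(K, T) = 0b11011001; 0b01111100 ⊕ 0b11011001 = 0b10100101.
P[4]: T = 0b11111101, S = E(K, T) = 0b11011000; 0b10100000 ⊕ 0b11011000 = 0b01111000.
P[5]: T = 0b11111110, S = E(K, T) = 0b11011011; 0b00001101 ⊕ 0b11011011 = 0b11010110.
Blocks that differ from the original plaintext: P[5].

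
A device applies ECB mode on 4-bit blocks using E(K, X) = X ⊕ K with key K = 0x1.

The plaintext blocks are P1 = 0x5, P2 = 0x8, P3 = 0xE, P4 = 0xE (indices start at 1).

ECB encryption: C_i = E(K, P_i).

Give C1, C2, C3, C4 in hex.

C1 = 0x4, C2 = 0x9, C3 = 0xF, C4 = 0xF

C1: E(K, 0x5) = 0x4.
C2: E(K, 0x8) = 0x9.
C3: E(K, 0xE) = 0xF.
C4: E(K, 0xE) = 0xF.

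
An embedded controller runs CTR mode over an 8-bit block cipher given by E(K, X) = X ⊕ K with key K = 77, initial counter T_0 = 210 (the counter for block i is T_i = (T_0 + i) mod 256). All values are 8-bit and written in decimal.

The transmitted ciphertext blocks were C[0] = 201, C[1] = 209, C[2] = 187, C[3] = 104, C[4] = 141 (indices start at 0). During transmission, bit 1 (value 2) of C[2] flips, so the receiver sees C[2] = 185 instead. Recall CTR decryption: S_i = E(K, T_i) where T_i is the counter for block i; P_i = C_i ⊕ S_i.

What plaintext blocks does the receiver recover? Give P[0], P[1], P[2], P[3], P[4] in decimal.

Only C[2] changed, to 185. In CTR, a change in C_i flips the same bit in P_i only; the keystream is unaffected. Decrypting the received ciphertext:
P[0]: T = 210, S = E(K, T) = 159; 201 ⊕ 159 = 86.
P[1]: T = 211, S = E(K, T) = 158; 209 ⊕ 158 = 79.
P[2]: T = 212, S = E(K, T) = 153; 185 ⊕ 153 = 32.
P[3]: T = 213, S = E(K, T) = 152; 104 ⊕ 152 = 240.
P[4]: T = 214, S = E(K, T) = 155; 141 ⊕ 155 = 22.
Blocks that differ from the original plaintext: P[2].

P[0] = 86, P[1] = 79, P[2] = 32, P[3] = 240, P[4] = 22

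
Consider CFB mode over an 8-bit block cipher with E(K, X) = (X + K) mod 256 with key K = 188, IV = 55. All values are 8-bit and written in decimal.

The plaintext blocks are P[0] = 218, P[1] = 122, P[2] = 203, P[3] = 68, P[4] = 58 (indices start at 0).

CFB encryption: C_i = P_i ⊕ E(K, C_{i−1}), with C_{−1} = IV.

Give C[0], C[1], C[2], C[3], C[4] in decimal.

C[0]: E(K, 55) = 243; 218 ⊕ 243 = 41.
C[1]: E(K, 41) = 229; 122 ⊕ 229 = 159.
C[2]: E(K, 159) = 91; 203 ⊕ 91 = 144.
C[3]: E(K, 144) = 76; 68 ⊕ 76 = 8.
C[4]: E(K, 8) = 196; 58 ⊕ 196 = 254.

C[0] = 41, C[1] = 159, C[2] = 144, C[3] = 8, C[4] = 254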